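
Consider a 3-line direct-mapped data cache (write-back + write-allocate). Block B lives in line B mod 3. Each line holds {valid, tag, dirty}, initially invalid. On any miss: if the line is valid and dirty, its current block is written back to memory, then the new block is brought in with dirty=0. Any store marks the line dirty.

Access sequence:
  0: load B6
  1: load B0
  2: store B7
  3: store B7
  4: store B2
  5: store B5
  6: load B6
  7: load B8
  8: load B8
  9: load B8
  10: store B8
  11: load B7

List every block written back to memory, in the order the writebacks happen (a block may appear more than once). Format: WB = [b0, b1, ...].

0: R B6 → L0 miss [-]
1: R B0 → L0 miss [-]
2: W B7 → L1 miss [D]
3: W B7 → L1 hit [D]
4: W B2 → L2 miss [D]
5: W B5 → L2 miss wb→B2 [D]
6: R B6 → L0 miss [-]
7: R B8 → L2 miss wb→B5 [-]
8: R B8 → L2 hit [-]
9: R B8 → L2 hit [-]
10: W B8 → L2 hit [D]
11: R B7 → L1 hit [D]

WB = [2, 5]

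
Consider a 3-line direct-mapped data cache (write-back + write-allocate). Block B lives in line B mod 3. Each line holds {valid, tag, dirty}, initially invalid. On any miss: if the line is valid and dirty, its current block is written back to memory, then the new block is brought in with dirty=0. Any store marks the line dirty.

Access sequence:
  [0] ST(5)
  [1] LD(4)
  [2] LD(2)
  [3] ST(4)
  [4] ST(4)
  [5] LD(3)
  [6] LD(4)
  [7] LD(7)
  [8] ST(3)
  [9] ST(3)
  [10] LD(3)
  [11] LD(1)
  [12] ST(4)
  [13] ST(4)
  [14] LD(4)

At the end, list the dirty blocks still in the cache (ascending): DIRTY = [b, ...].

  0 | W B5 → L2 miss [D]
  1 | R B4 → L1 miss [-]
  2 | R B2 → L2 miss wb→B5 [-]
  3 | W B4 → L1 hit [D]
  4 | W B4 → L1 hit [D]
  5 | R B3 → L0 miss [-]
  6 | R B4 → L1 hit [D]
  7 | R B7 → L1 miss wb→B4 [-]
  8 | W B3 → L0 hit [D]
  9 | W B3 → L0 hit [D]
  10 | R B3 → L0 hit [D]
  11 | R B1 → L1 miss [-]
  12 | W B4 → L1 miss [D]
  13 | W B4 → L1 hit [D]
  14 | R B4 → L1 hit [D]

DIRTY = [3, 4]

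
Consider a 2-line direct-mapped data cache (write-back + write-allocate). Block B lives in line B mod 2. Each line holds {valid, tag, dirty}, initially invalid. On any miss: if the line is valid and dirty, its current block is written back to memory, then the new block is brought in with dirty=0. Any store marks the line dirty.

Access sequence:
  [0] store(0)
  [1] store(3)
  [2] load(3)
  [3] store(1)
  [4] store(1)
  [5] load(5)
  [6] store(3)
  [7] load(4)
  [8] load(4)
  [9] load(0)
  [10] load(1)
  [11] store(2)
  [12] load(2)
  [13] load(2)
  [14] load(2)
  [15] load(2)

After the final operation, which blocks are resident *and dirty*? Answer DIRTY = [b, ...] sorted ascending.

DIRTY = [2]

  0 | W B0 → L0 miss [D]
  1 | W B3 → L1 miss [D]
  2 | R B3 → L1 hit [D]
  3 | W B1 → L1 miss wb→B3 [D]
  4 | W B1 → L1 hit [D]
  5 | R B5 → L1 miss wb→B1 [-]
  6 | W B3 → L1 miss [D]
  7 | R B4 → L0 miss wb→B0 [-]
  8 | R B4 → L0 hit [-]
  9 | R B0 → L0 miss [-]
  10 | R B1 → L1 miss wb→B3 [-]
  11 | W B2 → L0 miss [D]
  12 | R B2 → L0 hit [D]
  13 | R B2 → L0 hit [D]
  14 | R B2 → L0 hit [D]
  15 | R B2 → L0 hit [D]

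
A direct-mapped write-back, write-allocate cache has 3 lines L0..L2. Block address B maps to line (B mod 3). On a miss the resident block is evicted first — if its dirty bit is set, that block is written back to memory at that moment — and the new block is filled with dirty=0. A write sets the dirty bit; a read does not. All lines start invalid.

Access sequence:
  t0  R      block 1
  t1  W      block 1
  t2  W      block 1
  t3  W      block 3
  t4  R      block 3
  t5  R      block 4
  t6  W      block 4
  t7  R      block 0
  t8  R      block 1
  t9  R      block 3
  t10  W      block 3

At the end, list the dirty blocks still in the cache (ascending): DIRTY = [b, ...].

0: R B1 → L1 miss [-]
1: W B1 → L1 hit [D]
2: W B1 → L1 hit [D]
3: W B3 → L0 miss [D]
4: R B3 → L0 hit [D]
5: R B4 → L1 miss wb→B1 [-]
6: W B4 → L1 hit [D]
7: R B0 → L0 miss wb→B3 [-]
8: R B1 → L1 miss wb→B4 [-]
9: R B3 → L0 miss [-]
10: W B3 → L0 hit [D]

DIRTY = [3]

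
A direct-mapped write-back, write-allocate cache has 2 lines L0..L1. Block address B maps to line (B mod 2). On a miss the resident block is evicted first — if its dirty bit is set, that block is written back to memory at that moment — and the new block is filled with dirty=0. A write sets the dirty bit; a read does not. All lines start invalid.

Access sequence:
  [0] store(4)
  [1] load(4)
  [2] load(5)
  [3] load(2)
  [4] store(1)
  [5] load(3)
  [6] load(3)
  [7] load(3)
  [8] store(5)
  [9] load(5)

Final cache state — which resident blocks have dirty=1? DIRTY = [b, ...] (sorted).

0: W B4 → L0 miss [D]
1: R B4 → L0 hit [D]
2: R B5 → L1 miss [-]
3: R B2 → L0 miss wb→B4 [-]
4: W B1 → L1 miss [D]
5: R B3 → L1 miss wb→B1 [-]
6: R B3 → L1 hit [-]
7: R B3 → L1 hit [-]
8: W B5 → L1 miss [D]
9: R B5 → L1 hit [D]

DIRTY = [5]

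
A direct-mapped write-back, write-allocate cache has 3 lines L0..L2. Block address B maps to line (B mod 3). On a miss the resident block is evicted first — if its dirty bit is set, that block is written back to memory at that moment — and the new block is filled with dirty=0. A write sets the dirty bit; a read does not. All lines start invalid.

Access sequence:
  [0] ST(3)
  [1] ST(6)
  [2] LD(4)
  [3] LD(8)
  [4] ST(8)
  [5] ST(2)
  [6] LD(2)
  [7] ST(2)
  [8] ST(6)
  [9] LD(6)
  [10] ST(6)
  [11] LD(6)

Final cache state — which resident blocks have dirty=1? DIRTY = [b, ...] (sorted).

0: W B3 -> L0 miss  d=D]
1: W B6 -> L0 miss wb->B3  d=D]
2: R B4 -> L1 miss  d=-]
3: R B8 -> L2 miss  d=-]
4: W B8 -> L2 hit  d=D]
5: W B2 -> L2 miss wb->B8  d=D]
6: R B2 -> L2 hit  d=D]
7: W B2 -> L2 hit  d=D]
8: W B6 -> L0 hit  d=D]
9: R B6 -> L0 hit  d=D]
10: W B6 -> L0 hit  d=D]
11: R B6 -> L0 hit  d=D]

DIRTY = [2, 6]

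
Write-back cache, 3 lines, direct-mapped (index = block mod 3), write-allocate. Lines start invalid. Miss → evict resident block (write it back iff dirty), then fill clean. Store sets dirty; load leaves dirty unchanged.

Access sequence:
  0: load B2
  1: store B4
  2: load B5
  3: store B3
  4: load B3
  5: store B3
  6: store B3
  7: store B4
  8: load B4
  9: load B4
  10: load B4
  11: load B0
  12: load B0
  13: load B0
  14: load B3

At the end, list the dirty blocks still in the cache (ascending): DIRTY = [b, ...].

0: R B2 -> L2 miss  d=-]
1: W B4 -> L1 miss  d=D]
2: R B5 -> L2 miss  d=-]
3: W B3 -> L0 miss  d=D]
4: R B3 -> L0 hit  d=D]
5: W B3 -> L0 hit  d=D]
6: W B3 -> L0 hit  d=D]
7: W B4 -> L1 hit  d=D]
8: R B4 -> L1 hit  d=D]
9: R B4 -> L1 hit  d=D]
10: R B4 -> L1 hit  d=D]
11: R B0 -> L0 miss wb->B3  d=-]
12: R B0 -> L0 hit  d=-]
13: R B0 -> L0 hit  d=-]
14: R B3 -> L0 miss  d=-]

DIRTY = [4]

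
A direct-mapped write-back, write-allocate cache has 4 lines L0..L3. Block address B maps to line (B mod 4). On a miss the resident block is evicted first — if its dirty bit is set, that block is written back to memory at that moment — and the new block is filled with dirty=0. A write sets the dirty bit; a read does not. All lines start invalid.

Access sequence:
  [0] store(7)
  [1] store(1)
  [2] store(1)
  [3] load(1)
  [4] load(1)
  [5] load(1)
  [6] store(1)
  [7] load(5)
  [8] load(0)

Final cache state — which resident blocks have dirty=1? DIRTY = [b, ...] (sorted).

  0 | W B7 → L3 miss [D]
  1 | W B1 → L1 miss [D]
  2 | W B1 → L1 hit [D]
  3 | R B1 → L1 hit [D]
  4 | R B1 → L1 hit [D]
  5 | R B1 → L1 hit [D]
  6 | W B1 → L1 hit [D]
  7 | R B5 → L1 miss wb→B1 [-]
  8 | R B0 → L0 miss [-]

DIRTY = [7]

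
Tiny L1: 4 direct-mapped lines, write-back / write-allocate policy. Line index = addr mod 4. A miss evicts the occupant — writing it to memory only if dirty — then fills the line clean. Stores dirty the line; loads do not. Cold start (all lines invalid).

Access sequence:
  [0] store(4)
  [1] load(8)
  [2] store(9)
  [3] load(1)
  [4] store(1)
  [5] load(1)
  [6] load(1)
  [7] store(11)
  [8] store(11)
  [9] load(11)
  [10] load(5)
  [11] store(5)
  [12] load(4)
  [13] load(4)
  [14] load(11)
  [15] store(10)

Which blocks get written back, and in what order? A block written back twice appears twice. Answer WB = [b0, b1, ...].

WB = [4, 9, 1]

0: W B4 -> L0 miss  d=D]
1: R B8 -> L0 miss wb->B4  d=-]
2: W B9 -> L1 miss  d=D]
3: R B1 -> L1 miss wb->B9  d=-]
4: W B1 -> L1 hit  d=D]
5: R B1 -> L1 hit  d=D]
6: R B1 -> L1 hit  d=D]
7: W B11 -> L3 miss  d=D]
8: W B11 -> L3 hit  d=D]
9: R B11 -> L3 hit  d=D]
10: R B5 -> L1 miss wb->B1  d=-]
11: W B5 -> L1 hit  d=D]
12: R B4 -> L0 miss  d=-]
13: R B4 -> L0 hit  d=-]
14: R B11 -> L3 hit  d=D]
15: W B10 -> L2 miss  d=D]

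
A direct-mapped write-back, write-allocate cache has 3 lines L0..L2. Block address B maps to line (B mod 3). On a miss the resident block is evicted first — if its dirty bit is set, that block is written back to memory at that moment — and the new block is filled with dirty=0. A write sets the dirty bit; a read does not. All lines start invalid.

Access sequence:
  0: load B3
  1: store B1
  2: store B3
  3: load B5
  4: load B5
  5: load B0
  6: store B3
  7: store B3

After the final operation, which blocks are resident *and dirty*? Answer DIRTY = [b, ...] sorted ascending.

DIRTY = [1, 3]

0: R B3 -> L0 miss  d=-]
1: W B1 -> L1 miss  d=D]
2: W B3 -> L0 hit  d=D]
3: R B5 -> L2 miss  d=-]
4: R B5 -> L2 hit  d=-]
5: R B0 -> L0 miss wb->B3  d=-]
6: W B3 -> L0 miss  d=D]
7: W B3 -> L0 hit  d=D]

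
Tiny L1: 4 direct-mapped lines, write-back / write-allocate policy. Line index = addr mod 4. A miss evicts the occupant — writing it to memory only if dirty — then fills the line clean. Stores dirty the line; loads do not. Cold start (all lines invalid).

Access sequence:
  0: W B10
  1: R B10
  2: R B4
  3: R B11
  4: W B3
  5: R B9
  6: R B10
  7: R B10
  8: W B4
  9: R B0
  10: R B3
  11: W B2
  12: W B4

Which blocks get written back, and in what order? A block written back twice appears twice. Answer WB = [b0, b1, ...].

0: W B10 → L2 miss [D]
1: R B10 → L2 hit [D]
2: R B4 → L0 miss [-]
3: R B11 → L3 miss [-]
4: W B3 → L3 miss [D]
5: R B9 → L1 miss [-]
6: R B10 → L2 hit [D]
7: R B10 → L2 hit [D]
8: W B4 → L0 hit [D]
9: R B0 → L0 miss wb→B4 [-]
10: R B3 → L3 hit [D]
11: W B2 → L2 miss wb→B10 [D]
12: W B4 → L0 miss [D]

WB = [4, 10]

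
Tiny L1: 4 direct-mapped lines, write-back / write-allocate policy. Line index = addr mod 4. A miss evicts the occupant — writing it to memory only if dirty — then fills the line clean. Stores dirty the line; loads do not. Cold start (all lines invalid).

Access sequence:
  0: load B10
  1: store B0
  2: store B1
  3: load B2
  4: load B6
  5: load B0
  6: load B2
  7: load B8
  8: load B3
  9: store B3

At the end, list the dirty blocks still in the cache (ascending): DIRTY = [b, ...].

DIRTY = [1, 3]

0: R B10 → L2 miss [-]
1: W B0 → L0 miss [D]
2: W B1 → L1 miss [D]
3: R B2 → L2 miss [-]
4: R B6 → L2 miss [-]
5: R B0 → L0 hit [D]
6: R B2 → L2 miss [-]
7: R B8 → L0 miss wb→B0 [-]
8: R B3 → L3 miss [-]
9: W B3 → L3 hit [D]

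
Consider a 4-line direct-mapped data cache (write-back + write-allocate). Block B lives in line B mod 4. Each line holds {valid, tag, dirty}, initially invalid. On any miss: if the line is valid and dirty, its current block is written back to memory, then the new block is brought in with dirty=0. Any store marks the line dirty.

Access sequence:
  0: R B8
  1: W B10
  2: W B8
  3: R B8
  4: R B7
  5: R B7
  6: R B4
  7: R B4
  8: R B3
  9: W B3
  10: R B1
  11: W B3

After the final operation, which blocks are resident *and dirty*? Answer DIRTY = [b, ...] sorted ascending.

  0 | R B8 → L0 miss [-]
  1 | W B10 → L2 miss [D]
  2 | W B8 → L0 hit [D]
  3 | R B8 → L0 hit [D]
  4 | R B7 → L3 miss [-]
  5 | R B7 → L3 hit [-]
  6 | R B4 → L0 miss wb→B8 [-]
  7 | R B4 → L0 hit [-]
  8 | R B3 → L3 miss [-]
  9 | W B3 → L3 hit [D]
  10 | R B1 → L1 miss [-]
  11 | W B3 → L3 hit [D]

DIRTY = [3, 10]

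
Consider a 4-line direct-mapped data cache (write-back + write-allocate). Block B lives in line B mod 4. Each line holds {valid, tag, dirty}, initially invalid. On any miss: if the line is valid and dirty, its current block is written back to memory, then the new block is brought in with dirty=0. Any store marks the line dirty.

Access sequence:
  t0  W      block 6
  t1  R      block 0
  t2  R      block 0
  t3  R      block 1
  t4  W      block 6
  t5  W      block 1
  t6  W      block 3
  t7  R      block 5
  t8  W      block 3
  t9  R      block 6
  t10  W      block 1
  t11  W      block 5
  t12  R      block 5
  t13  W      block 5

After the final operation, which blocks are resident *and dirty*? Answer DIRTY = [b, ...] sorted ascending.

0: W B6 -> L2 miss  d=D]
1: R B0 -> L0 miss  d=-]
2: R B0 -> L0 hit  d=-]
3: R B1 -> L1 miss  d=-]
4: W B6 -> L2 hit  d=D]
5: W B1 -> L1 hit  d=D]
6: W B3 -> L3 miss  d=D]
7: R B5 -> L1 miss wb->B1  d=-]
8: W B3 -> L3 hit  d=D]
9: R B6 -> L2 hit  d=D]
10: W B1 -> L1 miss  d=D]
11: W B5 -> L1 miss wb->B1  d=D]
12: R B5 -> L1 hit  d=D]
13: W B5 -> L1 hit  d=D]

DIRTY = [3, 5, 6]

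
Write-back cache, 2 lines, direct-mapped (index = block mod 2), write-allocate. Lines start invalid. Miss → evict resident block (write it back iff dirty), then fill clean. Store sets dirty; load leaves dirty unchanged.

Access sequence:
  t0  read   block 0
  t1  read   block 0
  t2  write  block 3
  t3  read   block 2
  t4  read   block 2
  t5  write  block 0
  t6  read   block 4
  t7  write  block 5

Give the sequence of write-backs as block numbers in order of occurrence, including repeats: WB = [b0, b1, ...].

0: R B0 → L0 miss [-]
1: R B0 → L0 hit [-]
2: W B3 → L1 miss [D]
3: R B2 → L0 miss [-]
4: R B2 → L0 hit [-]
5: W B0 → L0 miss [D]
6: R B4 → L0 miss wb→B0 [-]
7: W B5 → L1 miss wb→B3 [D]

WB = [0, 3]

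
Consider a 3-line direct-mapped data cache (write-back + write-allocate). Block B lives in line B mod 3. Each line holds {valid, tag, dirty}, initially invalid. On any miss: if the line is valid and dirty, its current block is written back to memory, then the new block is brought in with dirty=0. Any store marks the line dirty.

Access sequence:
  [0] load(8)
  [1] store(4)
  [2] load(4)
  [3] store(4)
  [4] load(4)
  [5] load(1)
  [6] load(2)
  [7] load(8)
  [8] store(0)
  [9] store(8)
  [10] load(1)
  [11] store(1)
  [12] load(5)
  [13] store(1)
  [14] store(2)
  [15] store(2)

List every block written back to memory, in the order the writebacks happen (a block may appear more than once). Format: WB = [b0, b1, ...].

  0 | R B8 → L2 miss [-]
  1 | W B4 → L1 miss [D]
  2 | R B4 → L1 hit [D]
  3 | W B4 → L1 hit [D]
  4 | R B4 → L1 hit [D]
  5 | R B1 → L1 miss wb→B4 [-]
  6 | R B2 → L2 miss [-]
  7 | R B8 → L2 miss [-]
  8 | W B0 → L0 miss [D]
  9 | W B8 → L2 hit [D]
  10 | R B1 → L1 hit [-]
  11 | W B1 → L1 hit [D]
  12 | R B5 → L2 miss wb→B8 [-]
  13 | W B1 → L1 hit [D]
  14 | W B2 → L2 miss [D]
  15 | W B2 → L2 hit [D]

WB = [4, 8]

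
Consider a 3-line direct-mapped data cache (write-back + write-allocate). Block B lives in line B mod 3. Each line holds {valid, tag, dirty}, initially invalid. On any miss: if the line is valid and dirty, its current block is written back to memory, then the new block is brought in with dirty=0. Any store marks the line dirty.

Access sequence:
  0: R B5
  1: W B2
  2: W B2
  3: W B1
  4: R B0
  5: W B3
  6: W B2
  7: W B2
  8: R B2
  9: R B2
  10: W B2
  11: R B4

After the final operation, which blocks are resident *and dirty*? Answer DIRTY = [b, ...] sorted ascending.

0: R B5 → L2 miss [-]
1: W B2 → L2 miss [D]
2: W B2 → L2 hit [D]
3: W B1 → L1 miss [D]
4: R B0 → L0 miss [-]
5: W B3 → L0 miss [D]
6: W B2 → L2 hit [D]
7: W B2 → L2 hit [D]
8: R B2 → L2 hit [D]
9: R B2 → L2 hit [D]
10: W B2 → L2 hit [D]
11: R B4 → L1 miss wb→B1 [-]

DIRTY = [2, 3]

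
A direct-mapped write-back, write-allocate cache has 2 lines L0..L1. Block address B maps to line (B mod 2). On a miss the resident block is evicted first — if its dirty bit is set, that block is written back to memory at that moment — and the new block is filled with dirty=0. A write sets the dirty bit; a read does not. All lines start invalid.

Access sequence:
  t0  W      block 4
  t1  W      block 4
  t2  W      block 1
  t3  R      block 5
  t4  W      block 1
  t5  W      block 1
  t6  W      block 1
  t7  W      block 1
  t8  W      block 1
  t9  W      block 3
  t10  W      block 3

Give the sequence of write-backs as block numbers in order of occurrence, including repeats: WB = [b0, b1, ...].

WB = [1, 1]

0: W B4 → L0 miss [D]
1: W B4 → L0 hit [D]
2: W B1 → L1 miss [D]
3: R B5 → L1 miss wb→B1 [-]
4: W B1 → L1 miss [D]
5: W B1 → L1 hit [D]
6: W B1 → L1 hit [D]
7: W B1 → L1 hit [D]
8: W B1 → L1 hit [D]
9: W B3 → L1 miss wb→B1 [D]
10: W B3 → L1 hit [D]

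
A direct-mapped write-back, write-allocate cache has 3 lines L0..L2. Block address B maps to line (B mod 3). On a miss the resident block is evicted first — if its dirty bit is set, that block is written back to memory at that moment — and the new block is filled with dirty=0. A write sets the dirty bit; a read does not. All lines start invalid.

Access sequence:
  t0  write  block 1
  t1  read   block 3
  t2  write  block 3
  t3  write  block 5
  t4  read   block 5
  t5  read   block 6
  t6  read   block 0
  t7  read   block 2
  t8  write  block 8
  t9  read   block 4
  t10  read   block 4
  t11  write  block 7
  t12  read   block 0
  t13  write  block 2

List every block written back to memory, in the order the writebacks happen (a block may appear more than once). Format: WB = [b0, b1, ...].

WB = [3, 5, 1, 8]

0: W B1 -> L1 miss  d=D]
1: R B3 -> L0 miss  d=-]
2: W B3 -> L0 hit  d=D]
3: W B5 -> L2 miss  d=D]
4: R B5 -> L2 hit  d=D]
5: R B6 -> L0 miss wb->B3  d=-]
6: R B0 -> L0 miss  d=-]
7: R B2 -> L2 miss wb->B5  d=-]
8: W B8 -> L2 miss  d=D]
9: R B4 -> L1 miss wb->B1  d=-]
10: R B4 -> L1 hit  d=-]
11: W B7 -> L1 miss  d=D]
12: R B0 -> L0 hit  d=-]
13: W B2 -> L2 miss wb->B8  d=D]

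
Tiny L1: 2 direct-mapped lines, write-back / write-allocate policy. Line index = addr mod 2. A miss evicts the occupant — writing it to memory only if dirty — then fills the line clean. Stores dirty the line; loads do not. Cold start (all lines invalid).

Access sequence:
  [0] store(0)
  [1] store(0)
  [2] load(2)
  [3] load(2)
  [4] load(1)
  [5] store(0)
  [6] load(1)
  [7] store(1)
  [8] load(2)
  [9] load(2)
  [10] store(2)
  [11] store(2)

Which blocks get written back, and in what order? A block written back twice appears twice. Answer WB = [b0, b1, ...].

0: W B0 → L0 miss [D]
1: W B0 → L0 hit [D]
2: R B2 → L0 miss wb→B0 [-]
3: R B2 → L0 hit [-]
4: R B1 → L1 miss [-]
5: W B0 → L0 miss [D]
6: R B1 → L1 hit [-]
7: W B1 → L1 hit [D]
8: R B2 → L0 miss wb→B0 [-]
9: R B2 → L0 hit [-]
10: W B2 → L0 hit [D]
11: W B2 → L0 hit [D]

WB = [0, 0]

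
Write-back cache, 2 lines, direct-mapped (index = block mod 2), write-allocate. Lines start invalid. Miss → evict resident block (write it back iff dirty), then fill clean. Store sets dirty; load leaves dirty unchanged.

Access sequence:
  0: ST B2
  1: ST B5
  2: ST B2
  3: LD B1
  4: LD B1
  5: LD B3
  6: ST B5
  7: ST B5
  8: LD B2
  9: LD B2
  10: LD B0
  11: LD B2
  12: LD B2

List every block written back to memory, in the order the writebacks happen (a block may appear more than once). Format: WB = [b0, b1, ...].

  0 | W B2 → L0 miss [D]
  1 | W B5 → L1 miss [D]
  2 | W B2 → L0 hit [D]
  3 | R B1 → L1 miss wb→B5 [-]
  4 | R B1 → L1 hit [-]
  5 | R B3 → L1 miss [-]
  6 | W B5 → L1 miss [D]
  7 | W B5 → L1 hit [D]
  8 | R B2 → L0 hit [D]
  9 | R B2 → L0 hit [D]
  10 | R B0 → L0 miss wb→B2 [-]
  11 | R B2 → L0 miss [-]
  12 | R B2 → L0 hit [-]

WB = [5, 2]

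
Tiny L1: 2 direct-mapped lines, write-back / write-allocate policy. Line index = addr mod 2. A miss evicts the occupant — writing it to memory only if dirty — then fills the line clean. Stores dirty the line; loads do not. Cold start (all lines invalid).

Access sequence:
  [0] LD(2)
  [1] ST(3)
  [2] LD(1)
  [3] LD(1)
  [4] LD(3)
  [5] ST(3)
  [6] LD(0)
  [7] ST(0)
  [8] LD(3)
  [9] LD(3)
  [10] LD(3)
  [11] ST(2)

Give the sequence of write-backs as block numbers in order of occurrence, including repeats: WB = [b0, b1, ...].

0: R B2 -> L0 miss  d=-]
1: W B3 -> L1 miss  d=D]
2: R B1 -> L1 miss wb->B3  d=-]
3: R B1 -> L1 hit  d=-]
4: R B3 -> L1 miss  d=-]
5: W B3 -> L1 hit  d=D]
6: R B0 -> L0 miss  d=-]
7: W B0 -> L0 hit  d=D]
8: R B3 -> L1 hit  d=D]
9: R B3 -> L1 hit  d=D]
10: R B3 -> L1 hit  d=D]
11: W B2 -> L0 miss wb->B0  d=D]

WB = [3, 0]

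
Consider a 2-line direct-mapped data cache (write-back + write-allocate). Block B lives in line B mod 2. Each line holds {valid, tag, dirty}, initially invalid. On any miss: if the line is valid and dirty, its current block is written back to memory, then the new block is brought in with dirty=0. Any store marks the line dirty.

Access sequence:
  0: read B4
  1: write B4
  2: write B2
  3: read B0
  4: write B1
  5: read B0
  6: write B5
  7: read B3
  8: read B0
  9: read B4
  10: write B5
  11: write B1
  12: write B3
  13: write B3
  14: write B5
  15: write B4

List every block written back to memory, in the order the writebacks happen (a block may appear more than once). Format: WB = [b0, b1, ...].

WB = [4, 2, 1, 5, 5, 1, 3]

0: R B4 -> L0 miss  d=-]
1: W B4 -> L0 hit  d=D]
2: W B2 -> L0 miss wb->B4  d=D]
3: R B0 -> L0 miss wb->B2  d=-]
4: W B1 -> L1 miss  d=D]
5: R B0 -> L0 hit  d=-]
6: W B5 -> L1 miss wb->B1  d=D]
7: R B3 -> L1 miss wb->B5  d=-]
8: R B0 -> L0 hit  d=-]
9: R B4 -> L0 miss  d=-]
10: W B5 -> L1 miss  d=D]
11: W B1 -> L1 miss wb->B5  d=D]
12: W B3 -> L1 miss wb->B1  d=D]
13: W B3 -> L1 hit  d=D]
14: W B5 -> L1 miss wb->B3  d=D]
15: W B4 -> L0 hit  d=D]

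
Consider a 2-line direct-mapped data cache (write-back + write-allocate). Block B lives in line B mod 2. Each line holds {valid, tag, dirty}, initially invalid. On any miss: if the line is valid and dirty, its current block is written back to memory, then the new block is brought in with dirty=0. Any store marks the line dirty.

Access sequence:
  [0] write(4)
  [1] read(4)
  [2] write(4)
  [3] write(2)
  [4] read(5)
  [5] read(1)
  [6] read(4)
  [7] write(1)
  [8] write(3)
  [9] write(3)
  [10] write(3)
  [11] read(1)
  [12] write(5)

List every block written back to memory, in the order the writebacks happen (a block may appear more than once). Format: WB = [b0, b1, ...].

0: W B4 → L0 miss [D]
1: R B4 → L0 hit [D]
2: W B4 → L0 hit [D]
3: W B2 → L0 miss wb→B4 [D]
4: R B5 → L1 miss [-]
5: R B1 → L1 miss [-]
6: R B4 → L0 miss wb→B2 [-]
7: W B1 → L1 hit [D]
8: W B3 → L1 miss wb→B1 [D]
9: W B3 → L1 hit [D]
10: W B3 → L1 hit [D]
11: R B1 → L1 miss wb→B3 [-]
12: W B5 → L1 miss [D]

WB = [4, 2, 1, 3]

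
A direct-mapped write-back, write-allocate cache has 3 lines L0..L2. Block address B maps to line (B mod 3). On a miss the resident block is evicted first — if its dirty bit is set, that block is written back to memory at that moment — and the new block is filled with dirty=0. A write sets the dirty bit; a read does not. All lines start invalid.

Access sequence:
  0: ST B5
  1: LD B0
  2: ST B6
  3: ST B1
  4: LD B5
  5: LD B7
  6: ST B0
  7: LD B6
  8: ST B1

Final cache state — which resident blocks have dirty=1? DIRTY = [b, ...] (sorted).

DIRTY = [1, 5]

  0 | W B5 → L2 miss [D]
  1 | R B0 → L0 miss [-]
  2 | W B6 → L0 miss [D]
  3 | W B1 → L1 miss [D]
  4 | R B5 → L2 hit [D]
  5 | R B7 → L1 miss wb→B1 [-]
  6 | W B0 → L0 miss wb→B6 [D]
  7 | R B6 → L0 miss wb→B0 [-]
  8 | W B1 → L1 miss [D]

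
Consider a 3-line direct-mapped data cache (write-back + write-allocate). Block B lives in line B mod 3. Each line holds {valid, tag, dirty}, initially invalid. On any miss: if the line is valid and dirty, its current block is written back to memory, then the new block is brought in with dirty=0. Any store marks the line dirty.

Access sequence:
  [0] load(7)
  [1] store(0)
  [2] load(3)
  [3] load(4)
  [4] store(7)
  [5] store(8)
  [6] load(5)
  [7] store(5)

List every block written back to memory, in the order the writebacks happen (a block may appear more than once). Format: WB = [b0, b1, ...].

WB = [0, 8]

  0 | R B7 → L1 miss [-]
  1 | W B0 → L0 miss [D]
  2 | R B3 → L0 miss wb→B0 [-]
  3 | R B4 → L1 miss [-]
  4 | W B7 → L1 miss [D]
  5 | W B8 → L2 miss [D]
  6 | R B5 → L2 miss wb→B8 [-]
  7 | W B5 → L2 hit [D]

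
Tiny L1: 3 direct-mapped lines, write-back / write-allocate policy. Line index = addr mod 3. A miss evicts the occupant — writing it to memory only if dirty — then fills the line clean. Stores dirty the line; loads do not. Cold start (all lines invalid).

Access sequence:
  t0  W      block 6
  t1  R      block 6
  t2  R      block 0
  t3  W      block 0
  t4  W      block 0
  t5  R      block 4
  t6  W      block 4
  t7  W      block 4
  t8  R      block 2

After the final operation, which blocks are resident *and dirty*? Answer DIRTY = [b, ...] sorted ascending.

0: W B6 -> L0 miss  d=D]
1: R B6 -> L0 hit  d=D]
2: R B0 -> L0 miss wb->B6  d=-]
3: W B0 -> L0 hit  d=D]
4: W B0 -> L0 hit  d=D]
5: R B4 -> L1 miss  d=-]
6: W B4 -> L1 hit  d=D]
7: W B4 -> L1 hit  d=D]
8: R B2 -> L2 miss  d=-]

DIRTY = [0, 4]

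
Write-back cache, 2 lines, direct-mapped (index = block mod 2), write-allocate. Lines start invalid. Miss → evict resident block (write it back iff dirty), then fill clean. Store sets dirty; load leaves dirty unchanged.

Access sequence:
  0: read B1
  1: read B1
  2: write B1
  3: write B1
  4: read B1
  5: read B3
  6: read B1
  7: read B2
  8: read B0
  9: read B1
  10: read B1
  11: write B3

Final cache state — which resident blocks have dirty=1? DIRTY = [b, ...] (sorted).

0: R B1 → L1 miss [-]
1: R B1 → L1 hit [-]
2: W B1 → L1 hit [D]
3: W B1 → L1 hit [D]
4: R B1 → L1 hit [D]
5: R B3 → L1 miss wb→B1 [-]
6: R B1 → L1 miss [-]
7: R B2 → L0 miss [-]
8: R B0 → L0 miss [-]
9: R B1 → L1 hit [-]
10: R B1 → L1 hit [-]
11: W B3 → L1 miss [D]

DIRTY = [3]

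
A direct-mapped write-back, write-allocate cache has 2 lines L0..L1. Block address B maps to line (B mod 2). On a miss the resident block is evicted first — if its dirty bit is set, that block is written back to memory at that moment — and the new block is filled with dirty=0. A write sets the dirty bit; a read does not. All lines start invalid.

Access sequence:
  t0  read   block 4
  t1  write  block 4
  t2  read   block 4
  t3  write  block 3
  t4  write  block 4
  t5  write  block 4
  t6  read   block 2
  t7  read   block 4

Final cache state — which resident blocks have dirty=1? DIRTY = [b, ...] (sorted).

DIRTY = [3]

  0 | R B4 → L0 miss [-]
  1 | W B4 → L0 hit [D]
  2 | R B4 → L0 hit [D]
  3 | W B3 → L1 miss [D]
  4 | W B4 → L0 hit [D]
  5 | W B4 → L0 hit [D]
  6 | R B2 → L0 miss wb→B4 [-]
  7 | R B4 → L0 miss [-]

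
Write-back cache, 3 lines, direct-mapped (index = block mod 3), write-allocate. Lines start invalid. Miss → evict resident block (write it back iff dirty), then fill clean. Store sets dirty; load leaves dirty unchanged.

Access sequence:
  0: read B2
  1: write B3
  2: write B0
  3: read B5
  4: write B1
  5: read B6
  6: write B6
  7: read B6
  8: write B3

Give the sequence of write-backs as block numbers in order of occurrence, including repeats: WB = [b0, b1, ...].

0: R B2 → L2 miss [-]
1: W B3 → L0 miss [D]
2: W B0 → L0 miss wb→B3 [D]
3: R B5 → L2 miss [-]
4: W B1 → L1 miss [D]
5: R B6 → L0 miss wb→B0 [-]
6: W B6 → L0 hit [D]
7: R B6 → L0 hit [D]
8: W B3 → L0 miss wb→B6 [D]

WB = [3, 0, 6]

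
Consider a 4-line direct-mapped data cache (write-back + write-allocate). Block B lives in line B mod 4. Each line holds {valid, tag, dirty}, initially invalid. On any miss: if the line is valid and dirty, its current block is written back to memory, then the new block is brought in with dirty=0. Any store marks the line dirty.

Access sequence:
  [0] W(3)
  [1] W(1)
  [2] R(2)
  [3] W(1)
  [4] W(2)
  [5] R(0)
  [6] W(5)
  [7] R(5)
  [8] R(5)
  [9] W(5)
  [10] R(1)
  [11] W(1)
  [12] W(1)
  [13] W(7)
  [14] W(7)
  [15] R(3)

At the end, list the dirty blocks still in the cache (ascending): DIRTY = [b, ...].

0: W B3 -> L3 miss  d=D]
1: W B1 -> L1 miss  d=D]
2: R B2 -> L2 miss  d=-]
3: W B1 -> L1 hit  d=D]
4: W B2 -> L2 hit  d=D]
5: R B0 -> L0 miss  d=-]
6: W B5 -> L1 miss wb->B1  d=D]
7: R B5 -> L1 hit  d=D]
8: R B5 -> L1 hit  d=D]
9: W B5 -> L1 hit  d=D]
10: R B1 -> L1 miss wb->B5  d=-]
11: W B1 -> L1 hit  d=D]
12: W B1 -> L1 hit  d=D]
13: W B7 -> L3 miss wb->B3  d=D]
14: W B7 -> L3 hit  d=D]
15: R B3 -> L3 miss wb->B7  d=-]

DIRTY = [1, 2]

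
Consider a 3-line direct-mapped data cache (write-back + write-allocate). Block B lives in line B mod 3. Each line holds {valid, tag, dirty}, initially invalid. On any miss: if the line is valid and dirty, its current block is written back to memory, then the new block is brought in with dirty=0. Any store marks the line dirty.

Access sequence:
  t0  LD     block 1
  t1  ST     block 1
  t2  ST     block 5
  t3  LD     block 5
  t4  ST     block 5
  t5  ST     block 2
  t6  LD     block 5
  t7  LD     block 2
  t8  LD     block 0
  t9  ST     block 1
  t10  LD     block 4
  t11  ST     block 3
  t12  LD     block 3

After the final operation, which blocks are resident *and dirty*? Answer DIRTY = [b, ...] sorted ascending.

DIRTY = [3]

  0 | R B1 → L1 miss [-]
  1 | W B1 → L1 hit [D]
  2 | W B5 → L2 miss [D]
  3 | R B5 → L2 hit [D]
  4 | W B5 → L2 hit [D]
  5 | W B2 → L2 miss wb→B5 [D]
  6 | R B5 → L2 miss wb→B2 [-]
  7 | R B2 → L2 miss [-]
  8 | R B0 → L0 miss [-]
  9 | W B1 → L1 hit [D]
  10 | R B4 → L1 miss wb→B1 [-]
  11 | W B3 → L0 miss [D]
  12 | R B3 → L0 hit [D]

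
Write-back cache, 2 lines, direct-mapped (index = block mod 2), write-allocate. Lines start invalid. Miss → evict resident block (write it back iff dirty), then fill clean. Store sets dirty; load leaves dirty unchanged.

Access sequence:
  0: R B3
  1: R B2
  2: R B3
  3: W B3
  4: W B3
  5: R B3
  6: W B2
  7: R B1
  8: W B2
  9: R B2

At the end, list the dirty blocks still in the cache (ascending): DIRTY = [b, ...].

  0 | R B3 → L1 miss [-]
  1 | R B2 → L0 miss [-]
  2 | R B3 → L1 hit [-]
  3 | W B3 → L1 hit [D]
  4 | W B3 → L1 hit [D]
  5 | R B3 → L1 hit [D]
  6 | W B2 → L0 hit [D]
  7 | R B1 → L1 miss wb→B3 [-]
  8 | W B2 → L0 hit [D]
  9 | R B2 → L0 hit [D]

DIRTY = [2]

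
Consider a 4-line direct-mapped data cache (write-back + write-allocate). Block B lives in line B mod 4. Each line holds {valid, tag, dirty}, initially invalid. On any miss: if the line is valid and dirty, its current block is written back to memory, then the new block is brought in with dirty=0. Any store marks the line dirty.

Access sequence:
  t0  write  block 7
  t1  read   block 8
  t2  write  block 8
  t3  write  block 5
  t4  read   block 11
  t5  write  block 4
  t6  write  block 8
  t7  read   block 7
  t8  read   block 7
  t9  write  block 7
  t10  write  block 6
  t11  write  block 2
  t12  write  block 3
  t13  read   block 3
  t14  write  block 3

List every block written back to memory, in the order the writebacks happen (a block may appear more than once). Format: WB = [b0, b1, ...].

WB = [7, 8, 4, 6, 7]

0: W B7 -> L3 miss  d=D]
1: R B8 -> L0 miss  d=-]
2: W B8 -> L0 hit  d=D]
3: W B5 -> L1 miss  d=D]
4: R B11 -> L3 miss wb->B7  d=-]
5: W B4 -> L0 miss wb->B8  d=D]
6: W B8 -> L0 miss wb->B4  d=D]
7: R B7 -> L3 miss  d=-]
8: R B7 -> L3 hit  d=-]
9: W B7 -> L3 hit  d=D]
10: W B6 -> L2 miss  d=D]
11: W B2 -> L2 miss wb->B6  d=D]
12: W B3 -> L3 miss wb->B7  d=D]
13: R B3 -> L3 hit  d=D]
14: W B3 -> L3 hit  d=D]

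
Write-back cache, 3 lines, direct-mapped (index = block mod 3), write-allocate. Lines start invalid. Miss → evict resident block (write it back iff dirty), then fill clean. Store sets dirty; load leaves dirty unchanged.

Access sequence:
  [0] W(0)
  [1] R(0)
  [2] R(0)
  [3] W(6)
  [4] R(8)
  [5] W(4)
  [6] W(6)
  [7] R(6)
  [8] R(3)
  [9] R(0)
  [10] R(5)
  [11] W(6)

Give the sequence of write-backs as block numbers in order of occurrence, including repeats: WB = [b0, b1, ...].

WB = [0, 6]

0: W B0 -> L0 miss  d=D]
1: R B0 -> L0 hit  d=D]
2: R B0 -> L0 hit  d=D]
3: W B6 -> L0 miss wb->B0  d=D]
4: R B8 -> L2 miss  d=-]
5: W B4 -> L1 miss  d=D]
6: W B6 -> L0 hit  d=D]
7: R B6 -> L0 hit  d=D]
8: R B3 -> L0 miss wb->B6  d=-]
9: R B0 -> L0 miss  d=-]
10: R B5 -> L2 miss  d=-]
11: W B6 -> L0 miss  d=D]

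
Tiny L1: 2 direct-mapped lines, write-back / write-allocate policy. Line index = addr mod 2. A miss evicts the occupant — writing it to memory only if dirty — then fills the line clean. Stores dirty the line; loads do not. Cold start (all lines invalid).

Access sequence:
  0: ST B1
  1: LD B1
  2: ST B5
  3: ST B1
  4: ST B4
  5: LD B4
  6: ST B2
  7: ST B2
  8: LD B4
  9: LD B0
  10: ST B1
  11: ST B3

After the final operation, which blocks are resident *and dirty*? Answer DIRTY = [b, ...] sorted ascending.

0: W B1 → L1 miss [D]
1: R B1 → L1 hit [D]
2: W B5 → L1 miss wb→B1 [D]
3: W B1 → L1 miss wb→B5 [D]
4: W B4 → L0 miss [D]
5: R B4 → L0 hit [D]
6: W B2 → L0 miss wb→B4 [D]
7: W B2 → L0 hit [D]
8: R B4 → L0 miss wb→B2 [-]
9: R B0 → L0 miss [-]
10: W B1 → L1 hit [D]
11: W B3 → L1 miss wb→B1 [D]

DIRTY = [3]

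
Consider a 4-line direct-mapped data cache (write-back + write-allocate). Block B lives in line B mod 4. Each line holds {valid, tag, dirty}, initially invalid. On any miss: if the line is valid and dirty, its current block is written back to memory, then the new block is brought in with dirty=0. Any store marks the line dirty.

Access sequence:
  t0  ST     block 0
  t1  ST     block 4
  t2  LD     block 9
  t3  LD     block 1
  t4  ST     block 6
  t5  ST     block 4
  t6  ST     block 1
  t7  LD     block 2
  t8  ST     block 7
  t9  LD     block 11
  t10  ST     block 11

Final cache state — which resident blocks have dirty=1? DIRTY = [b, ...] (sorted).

0: W B0 → L0 miss [D]
1: W B4 → L0 miss wb→B0 [D]
2: R B9 → L1 miss [-]
3: R B1 → L1 miss [-]
4: W B6 → L2 miss [D]
5: W B4 → L0 hit [D]
6: W B1 → L1 hit [D]
7: R B2 → L2 miss wb→B6 [-]
8: W B7 → L3 miss [D]
9: R B11 → L3 miss wb→B7 [-]
10: W B11 → L3 hit [D]

DIRTY = [1, 4, 11]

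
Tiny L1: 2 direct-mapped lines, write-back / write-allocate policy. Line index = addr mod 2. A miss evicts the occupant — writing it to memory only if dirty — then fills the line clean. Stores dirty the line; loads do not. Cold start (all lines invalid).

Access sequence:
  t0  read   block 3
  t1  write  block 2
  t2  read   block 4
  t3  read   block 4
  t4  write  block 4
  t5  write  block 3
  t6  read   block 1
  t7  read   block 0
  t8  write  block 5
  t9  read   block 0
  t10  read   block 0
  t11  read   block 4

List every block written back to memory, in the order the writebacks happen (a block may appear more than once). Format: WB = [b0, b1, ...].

WB = [2, 3, 4]

  0 | R B3 → L1 miss [-]
  1 | W B2 → L0 miss [D]
  2 | R B4 → L0 miss wb→B2 [-]
  3 | R B4 → L0 hit [-]
  4 | W B4 → L0 hit [D]
  5 | W B3 → L1 hit [D]
  6 | R B1 → L1 miss wb→B3 [-]
  7 | R B0 → L0 miss wb→B4 [-]
  8 | W B5 → L1 miss [D]
  9 | R B0 → L0 hit [-]
  10 | R B0 → L0 hit [-]
  11 | R B4 → L0 miss [-]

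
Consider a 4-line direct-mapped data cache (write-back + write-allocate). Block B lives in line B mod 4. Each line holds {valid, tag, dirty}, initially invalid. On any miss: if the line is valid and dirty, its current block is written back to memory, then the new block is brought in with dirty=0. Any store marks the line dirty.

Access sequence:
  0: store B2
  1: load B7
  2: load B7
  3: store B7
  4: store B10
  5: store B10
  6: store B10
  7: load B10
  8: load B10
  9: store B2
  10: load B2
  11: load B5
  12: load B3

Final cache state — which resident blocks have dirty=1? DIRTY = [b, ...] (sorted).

DIRTY = [2]

0: W B2 → L2 miss [D]
1: R B7 → L3 miss [-]
2: R B7 → L3 hit [-]
3: W B7 → L3 hit [D]
4: W B10 → L2 miss wb→B2 [D]
5: W B10 → L2 hit [D]
6: W B10 → L2 hit [D]
7: R B10 → L2 hit [D]
8: R B10 → L2 hit [D]
9: W B2 → L2 miss wb→B10 [D]
10: R B2 → L2 hit [D]
11: R B5 → L1 miss [-]
12: R B3 → L3 miss wb→B7 [-]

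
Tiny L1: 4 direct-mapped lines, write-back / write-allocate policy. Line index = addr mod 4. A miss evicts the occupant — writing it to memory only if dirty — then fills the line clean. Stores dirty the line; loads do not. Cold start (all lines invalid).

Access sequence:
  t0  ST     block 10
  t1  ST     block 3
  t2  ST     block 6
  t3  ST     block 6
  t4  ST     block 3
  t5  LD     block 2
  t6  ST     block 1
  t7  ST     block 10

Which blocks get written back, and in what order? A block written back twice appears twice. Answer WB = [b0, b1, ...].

0: W B10 -> L2 miss  d=D]
1: W B3 -> L3 miss  d=D]
2: W B6 -> L2 miss wb->B10  d=D]
3: W B6 -> L2 hit  d=D]
4: W B3 -> L3 hit  d=D]
5: R B2 -> L2 miss wb->B6  d=-]
6: W B1 -> L1 miss  d=D]
7: W B10 -> L2 miss  d=D]

WB = [10, 6]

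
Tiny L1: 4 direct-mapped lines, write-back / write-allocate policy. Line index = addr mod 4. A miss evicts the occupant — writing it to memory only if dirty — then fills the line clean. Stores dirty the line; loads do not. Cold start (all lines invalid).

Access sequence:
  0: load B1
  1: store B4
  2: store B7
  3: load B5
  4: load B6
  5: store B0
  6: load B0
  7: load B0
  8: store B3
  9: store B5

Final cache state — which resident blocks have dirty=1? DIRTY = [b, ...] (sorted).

0: R B1 → L1 miss [-]
1: W B4 → L0 miss [D]
2: W B7 → L3 miss [D]
3: R B5 → L1 miss [-]
4: R B6 → L2 miss [-]
5: W B0 → L0 miss wb→B4 [D]
6: R B0 → L0 hit [D]
7: R B0 → L0 hit [D]
8: W B3 → L3 miss wb→B7 [D]
9: W B5 → L1 hit [D]

DIRTY = [0, 3, 5]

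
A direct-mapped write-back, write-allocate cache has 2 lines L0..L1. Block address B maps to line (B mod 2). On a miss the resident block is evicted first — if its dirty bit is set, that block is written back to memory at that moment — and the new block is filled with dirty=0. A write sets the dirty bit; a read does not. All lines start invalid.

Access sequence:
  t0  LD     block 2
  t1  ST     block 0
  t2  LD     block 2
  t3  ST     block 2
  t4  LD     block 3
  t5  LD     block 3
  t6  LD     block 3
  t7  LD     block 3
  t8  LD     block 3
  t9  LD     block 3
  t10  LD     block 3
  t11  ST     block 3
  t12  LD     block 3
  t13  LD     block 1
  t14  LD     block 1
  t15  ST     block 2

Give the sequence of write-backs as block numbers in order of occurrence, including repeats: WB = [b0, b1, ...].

WB = [0, 3]

0: R B2 → L0 miss [-]
1: W B0 → L0 miss [D]
2: R B2 → L0 miss wb→B0 [-]
3: W B2 → L0 hit [D]
4: R B3 → L1 miss [-]
5: R B3 → L1 hit [-]
6: R B3 → L1 hit [-]
7: R B3 → L1 hit [-]
8: R B3 → L1 hit [-]
9: R B3 → L1 hit [-]
10: R B3 → L1 hit [-]
11: W B3 → L1 hit [D]
12: R B3 → L1 hit [D]
13: R B1 → L1 miss wb→B3 [-]
14: R B1 → L1 hit [-]
15: W B2 → L0 hit [D]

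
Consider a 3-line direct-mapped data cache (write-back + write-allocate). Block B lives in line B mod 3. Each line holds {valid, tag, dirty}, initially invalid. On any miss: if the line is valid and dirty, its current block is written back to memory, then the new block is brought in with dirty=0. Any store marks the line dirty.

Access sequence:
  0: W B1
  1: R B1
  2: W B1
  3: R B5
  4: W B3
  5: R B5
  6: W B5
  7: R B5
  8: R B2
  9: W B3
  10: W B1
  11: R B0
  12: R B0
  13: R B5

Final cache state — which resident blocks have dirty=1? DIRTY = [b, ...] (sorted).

DIRTY = [1]

0: W B1 -> L1 miss  d=D]
1: R B1 -> L1 hit  d=D]
2: W B1 -> L1 hit  d=D]
3: R B5 -> L2 miss  d=-]
4: W B3 -> L0 miss  d=D]
5: R B5 -> L2 hit  d=-]
6: W B5 -> L2 hit  d=D]
7: R B5 -> L2 hit  d=D]
8: R B2 -> L2 miss wb->B5  d=-]
9: W B3 -> L0 hit  d=D]
10: W B1 -> L1 hit  d=D]
11: R B0 -> L0 miss wb->B3  d=-]
12: R B0 -> L0 hit  d=-]
13: R B5 -> L2 miss  d=-]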